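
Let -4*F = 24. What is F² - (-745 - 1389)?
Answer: 2170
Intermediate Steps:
F = -6 (F = -¼*24 = -6)
F² - (-745 - 1389) = (-6)² - (-745 - 1389) = 36 - 1*(-2134) = 36 + 2134 = 2170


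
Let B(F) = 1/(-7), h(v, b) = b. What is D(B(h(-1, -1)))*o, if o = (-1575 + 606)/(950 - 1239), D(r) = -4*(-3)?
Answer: 684/17 ≈ 40.235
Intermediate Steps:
B(F) = -1/7
D(r) = 12
o = 57/17 (o = -969/(-289) = -969*(-1/289) = 57/17 ≈ 3.3529)
D(B(h(-1, -1)))*o = 12*(57/17) = 684/17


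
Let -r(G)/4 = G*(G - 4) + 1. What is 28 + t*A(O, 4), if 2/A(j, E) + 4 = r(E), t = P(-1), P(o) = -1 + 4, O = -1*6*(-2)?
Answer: 109/4 ≈ 27.250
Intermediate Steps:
O = 12 (O = -6*(-2) = 12)
P(o) = 3
r(G) = -4 - 4*G*(-4 + G) (r(G) = -4*(G*(G - 4) + 1) = -4*(G*(-4 + G) + 1) = -4*(1 + G*(-4 + G)) = -4 - 4*G*(-4 + G))
t = 3
A(j, E) = 2/(-8 - 4*E**2 + 16*E) (A(j, E) = 2/(-4 + (-4 - 4*E**2 + 16*E)) = 2/(-8 - 4*E**2 + 16*E))
28 + t*A(O, 4) = 28 + 3*(-1/(4 - 8*4 + 2*4**2)) = 28 + 3*(-1/(4 - 32 + 2*16)) = 28 + 3*(-1/(4 - 32 + 32)) = 28 + 3*(-1/4) = 28 - 3/4 = 109/4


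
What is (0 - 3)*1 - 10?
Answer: -13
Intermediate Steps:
(0 - 3)*1 - 10 = -3*1 - 10 = -3 - 10 = -13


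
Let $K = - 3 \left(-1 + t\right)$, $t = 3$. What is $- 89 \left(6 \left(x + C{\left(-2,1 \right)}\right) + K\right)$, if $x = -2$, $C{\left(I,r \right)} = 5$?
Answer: $-1068$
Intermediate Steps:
$K = -6$ ($K = - 3 \left(-1 + 3\right) = \left(-3\right) 2 = -6$)
$- 89 \left(6 \left(x + C{\left(-2,1 \right)}\right) + K\right) = - 89 \left(6 \left(-2 + 5\right) - 6\right) = - 89 \left(6 \cdot 3 - 6\right) = - 89 \left(18 - 6\right) = \left(-89\right) 12 = -1068$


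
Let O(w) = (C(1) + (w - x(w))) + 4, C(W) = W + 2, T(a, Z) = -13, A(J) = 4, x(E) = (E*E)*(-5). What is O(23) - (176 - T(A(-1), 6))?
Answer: 2486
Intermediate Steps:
x(E) = -5*E² (x(E) = E²*(-5) = -5*E²)
C(W) = 2 + W
O(w) = 7 + w + 5*w² (O(w) = ((2 + 1) + (w - (-5)*w²)) + 4 = (3 + (w + 5*w²)) + 4 = (3 + w + 5*w²) + 4 = 7 + w + 5*w²)
O(23) - (176 - T(A(-1), 6)) = (7 + 23 + 5*23²) - (176 - 1*(-13)) = (7 + 23 + 5*529) - (176 + 13) = (7 + 23 + 2645) - 1*189 = 2675 - 189 = 2486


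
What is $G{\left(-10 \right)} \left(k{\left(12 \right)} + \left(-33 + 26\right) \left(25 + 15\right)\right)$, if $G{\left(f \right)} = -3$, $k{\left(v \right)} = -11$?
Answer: $873$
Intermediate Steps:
$G{\left(-10 \right)} \left(k{\left(12 \right)} + \left(-33 + 26\right) \left(25 + 15\right)\right) = - 3 \left(-11 + \left(-33 + 26\right) \left(25 + 15\right)\right) = - 3 \left(-11 - 280\right) = \left(-3\right) \left(-291\right) = 873$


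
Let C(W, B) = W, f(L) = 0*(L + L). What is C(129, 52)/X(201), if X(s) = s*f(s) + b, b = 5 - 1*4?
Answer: 129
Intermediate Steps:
f(L) = 0 (f(L) = 0*(2*L) = 0)
b = 1 (b = 5 - 4 = 1)
X(s) = 1 (X(s) = s*0 + 1 = 0 + 1 = 1)
C(129, 52)/X(201) = 129/1 = 129*1 = 129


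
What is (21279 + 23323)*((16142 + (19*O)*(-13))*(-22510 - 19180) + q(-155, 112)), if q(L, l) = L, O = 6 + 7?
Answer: -24044650294090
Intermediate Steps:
O = 13
(21279 + 23323)*((16142 + (19*O)*(-13))*(-22510 - 19180) + q(-155, 112)) = (21279 + 23323)*((16142 + (19*13)*(-13))*(-22510 - 19180) - 155) = 44602*((16142 + 247*(-13))*(-41690) - 155) = 44602*((16142 - 3211)*(-41690) - 155) = 44602*(12931*(-41690) - 155) = 44602*(-539093390 - 155) = 44602*(-539093545) = -24044650294090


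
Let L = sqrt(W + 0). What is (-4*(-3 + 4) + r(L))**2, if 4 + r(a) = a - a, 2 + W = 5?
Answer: 64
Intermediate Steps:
W = 3 (W = -2 + 5 = 3)
L = sqrt(3) (L = sqrt(3 + 0) = sqrt(3) ≈ 1.7320)
r(a) = -4 (r(a) = -4 + (a - a) = -4 + 0 = -4)
(-4*(-3 + 4) + r(L))**2 = (-4*(-3 + 4) - 4)**2 = (-4*1 - 4)**2 = (-4 - 4)**2 = (-8)**2 = 64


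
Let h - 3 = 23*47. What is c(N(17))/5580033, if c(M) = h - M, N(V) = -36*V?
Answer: 1696/5580033 ≈ 0.00030394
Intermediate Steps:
h = 1084 (h = 3 + 23*47 = 3 + 1081 = 1084)
c(M) = 1084 - M
c(N(17))/5580033 = (1084 - (-36)*17)/5580033 = (1084 - 1*(-612))*(1/5580033) = (1084 + 612)*(1/5580033) = 1696*(1/5580033) = 1696/5580033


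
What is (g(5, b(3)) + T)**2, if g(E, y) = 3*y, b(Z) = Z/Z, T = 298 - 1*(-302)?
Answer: 363609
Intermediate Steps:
T = 600 (T = 298 + 302 = 600)
b(Z) = 1
(g(5, b(3)) + T)**2 = (3*1 + 600)**2 = (3 + 600)**2 = 603**2 = 363609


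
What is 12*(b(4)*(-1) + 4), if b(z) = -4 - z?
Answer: 144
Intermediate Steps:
12*(b(4)*(-1) + 4) = 12*((-4 - 1*4)*(-1) + 4) = 12*((-4 - 4)*(-1) + 4) = 12*(-8*(-1) + 4) = 12*(8 + 4) = 12*12 = 144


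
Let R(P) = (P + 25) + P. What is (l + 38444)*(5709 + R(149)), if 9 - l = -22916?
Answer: 370177808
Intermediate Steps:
l = 22925 (l = 9 - 1*(-22916) = 9 + 22916 = 22925)
R(P) = 25 + 2*P (R(P) = (25 + P) + P = 25 + 2*P)
(l + 38444)*(5709 + R(149)) = (22925 + 38444)*(5709 + (25 + 2*149)) = 61369*(5709 + (25 + 298)) = 61369*(5709 + 323) = 61369*6032 = 370177808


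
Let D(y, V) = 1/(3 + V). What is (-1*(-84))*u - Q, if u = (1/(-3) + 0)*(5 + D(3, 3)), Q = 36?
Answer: -542/3 ≈ -180.67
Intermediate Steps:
u = -31/18 (u = (1/(-3) + 0)*(5 + 1/(3 + 3)) = (-⅓ + 0)*(5 + 1/6) = -(5 + ⅙)/3 = -⅓*31/6 = -31/18 ≈ -1.7222)
(-1*(-84))*u - Q = -1*(-84)*(-31/18) - 1*36 = 84*(-31/18) - 36 = -434/3 - 36 = -542/3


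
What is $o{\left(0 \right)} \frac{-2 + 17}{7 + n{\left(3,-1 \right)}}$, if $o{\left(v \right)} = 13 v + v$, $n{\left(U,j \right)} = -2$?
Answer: $0$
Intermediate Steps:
$o{\left(v \right)} = 14 v$
$o{\left(0 \right)} \frac{-2 + 17}{7 + n{\left(3,-1 \right)}} = 14 \cdot 0 \frac{-2 + 17}{7 - 2} = 0 \cdot \frac{15}{5} = 0 \cdot 15 \cdot \frac{1}{5} = 0 \cdot 3 = 0$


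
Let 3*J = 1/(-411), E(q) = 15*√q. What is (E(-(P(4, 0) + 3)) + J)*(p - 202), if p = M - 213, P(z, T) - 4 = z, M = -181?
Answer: 596/1233 - 8940*I*√11 ≈ 0.48337 - 29651.0*I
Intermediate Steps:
P(z, T) = 4 + z
p = -394 (p = -181 - 213 = -394)
J = -1/1233 (J = (⅓)/(-411) = (⅓)*(-1/411) = -1/1233 ≈ -0.00081103)
(E(-(P(4, 0) + 3)) + J)*(p - 202) = (15*√(-((4 + 4) + 3)) - 1/1233)*(-394 - 202) = (15*√(-(8 + 3)) - 1/1233)*(-596) = (15*√(-1*11) - 1/1233)*(-596) = (15*√(-11) - 1/1233)*(-596) = (15*(I*√11) - 1/1233)*(-596) = (15*I*√11 - 1/1233)*(-596) = (-1/1233 + 15*I*√11)*(-596) = 596/1233 - 8940*I*√11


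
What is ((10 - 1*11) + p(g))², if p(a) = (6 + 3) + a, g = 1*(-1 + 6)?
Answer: 169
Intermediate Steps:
g = 5 (g = 1*5 = 5)
p(a) = 9 + a
((10 - 1*11) + p(g))² = ((10 - 1*11) + (9 + 5))² = ((10 - 11) + 14)² = (-1 + 14)² = 13² = 169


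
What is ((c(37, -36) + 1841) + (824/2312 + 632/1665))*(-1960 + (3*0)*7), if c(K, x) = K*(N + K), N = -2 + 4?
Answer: -619581747736/96237 ≈ -6.4381e+6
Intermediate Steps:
N = 2
c(K, x) = K*(2 + K)
((c(37, -36) + 1841) + (824/2312 + 632/1665))*(-1960 + (3*0)*7) = ((37*(2 + 37) + 1841) + (824/2312 + 632/1665))*(-1960 + (3*0)*7) = ((37*39 + 1841) + (824*(1/2312) + 632*(1/1665)))*(-1960 + 0*7) = ((1443 + 1841) + (103/289 + 632/1665))*(-1960 + 0) = (3284 + 354143/481185)*(-1960) = (1580565683/481185)*(-1960) = -619581747736/96237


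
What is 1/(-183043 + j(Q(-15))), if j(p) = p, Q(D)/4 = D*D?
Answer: -1/182143 ≈ -5.4902e-6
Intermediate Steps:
Q(D) = 4*D**2 (Q(D) = 4*(D*D) = 4*D**2)
1/(-183043 + j(Q(-15))) = 1/(-183043 + 4*(-15)**2) = 1/(-183043 + 4*225) = 1/(-183043 + 900) = 1/(-182143) = -1/182143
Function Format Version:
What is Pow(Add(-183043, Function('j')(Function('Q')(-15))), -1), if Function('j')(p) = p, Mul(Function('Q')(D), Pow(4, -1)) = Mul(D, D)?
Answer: Rational(-1, 182143) ≈ -5.4902e-6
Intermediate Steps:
Function('Q')(D) = Mul(4, Pow(D, 2)) (Function('Q')(D) = Mul(4, Mul(D, D)) = Mul(4, Pow(D, 2)))
Pow(Add(-183043, Function('j')(Function('Q')(-15))), -1) = Pow(Add(-183043, Mul(4, Pow(-15, 2))), -1) = Pow(Add(-183043, Mul(4, 225)), -1) = Pow(Add(-183043, 900), -1) = Pow(-182143, -1) = Rational(-1, 182143)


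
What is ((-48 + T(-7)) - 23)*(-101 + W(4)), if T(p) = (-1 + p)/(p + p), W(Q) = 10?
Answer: 6409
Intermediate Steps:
T(p) = (-1 + p)/(2*p) (T(p) = (-1 + p)/((2*p)) = (-1 + p)*(1/(2*p)) = (-1 + p)/(2*p))
((-48 + T(-7)) - 23)*(-101 + W(4)) = ((-48 + (1/2)*(-1 - 7)/(-7)) - 23)*(-101 + 10) = ((-48 + (1/2)*(-1/7)*(-8)) - 23)*(-91) = ((-48 + 4/7) - 23)*(-91) = (-332/7 - 23)*(-91) = -493/7*(-91) = 6409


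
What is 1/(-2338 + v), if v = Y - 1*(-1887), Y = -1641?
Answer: -1/2092 ≈ -0.00047801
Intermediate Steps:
v = 246 (v = -1641 - 1*(-1887) = -1641 + 1887 = 246)
1/(-2338 + v) = 1/(-2338 + 246) = 1/(-2092) = -1/2092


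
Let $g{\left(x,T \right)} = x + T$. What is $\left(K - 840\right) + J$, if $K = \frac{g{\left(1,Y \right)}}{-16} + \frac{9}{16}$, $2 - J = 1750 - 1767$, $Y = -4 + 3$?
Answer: $- \frac{13127}{16} \approx -820.44$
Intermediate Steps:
$Y = -1$
$g{\left(x,T \right)} = T + x$
$J = 19$ ($J = 2 - \left(1750 - 1767\right) = 2 - -17 = 2 + 17 = 19$)
$K = \frac{9}{16}$ ($K = \frac{-1 + 1}{-16} + \frac{9}{16} = 0 \left(- \frac{1}{16}\right) + 9 \cdot \frac{1}{16} = 0 + \frac{9}{16} = \frac{9}{16} \approx 0.5625$)
$\left(K - 840\right) + J = \left(\frac{9}{16} - 840\right) + 19 = - \frac{13431}{16} + 19 = - \frac{13127}{16}$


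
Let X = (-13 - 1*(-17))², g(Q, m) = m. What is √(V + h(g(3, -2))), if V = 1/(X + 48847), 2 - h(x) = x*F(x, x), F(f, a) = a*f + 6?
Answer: 3*√5836343309/48863 ≈ 4.6904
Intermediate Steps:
F(f, a) = 6 + a*f
X = 16 (X = (-13 + 17)² = 4² = 16)
h(x) = 2 - x*(6 + x²) (h(x) = 2 - x*(6 + x*x) = 2 - x*(6 + x²))
V = 1/48863 (V = 1/(16 + 48847) = 1/48863 ≈ 2.0465e-5)
√(V + h(g(3, -2))) = √(1/48863 + (2 - 1*(-2)*(6 + (-2)²))) = √(1/48863 + (2 - 1*(-2)*(6 + 4))) = √(1/48863 + (2 - 1*(-2)*10)) = √(1/48863 + (2 + 20)) = √(1/48863 + 22) = √(1074987/48863) = 3*√5836343309/48863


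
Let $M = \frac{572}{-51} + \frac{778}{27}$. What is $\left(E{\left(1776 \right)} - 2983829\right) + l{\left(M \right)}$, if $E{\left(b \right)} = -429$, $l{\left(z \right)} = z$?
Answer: $- \frac{1369766344}{459} \approx -2.9842 \cdot 10^{6}$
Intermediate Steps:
$M = \frac{8078}{459}$ ($M = 572 \left(- \frac{1}{51}\right) + 778 \cdot \frac{1}{27} = - \frac{572}{51} + \frac{778}{27} = \frac{8078}{459} \approx 17.599$)
$\left(E{\left(1776 \right)} - 2983829\right) + l{\left(M \right)} = \left(-429 - 2983829\right) + \frac{8078}{459} = -2984258 + \frac{8078}{459} = - \frac{1369766344}{459}$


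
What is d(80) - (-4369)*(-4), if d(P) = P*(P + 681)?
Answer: 43404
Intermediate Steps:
d(P) = P*(681 + P)
d(80) - (-4369)*(-4) = 80*(681 + 80) - (-4369)*(-4) = 80*761 - 1*17476 = 60880 - 17476 = 43404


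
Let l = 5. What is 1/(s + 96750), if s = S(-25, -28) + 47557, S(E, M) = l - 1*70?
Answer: 1/144242 ≈ 6.9328e-6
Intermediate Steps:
S(E, M) = -65 (S(E, M) = 5 - 1*70 = 5 - 70 = -65)
s = 47492 (s = -65 + 47557 = 47492)
1/(s + 96750) = 1/(47492 + 96750) = 1/144242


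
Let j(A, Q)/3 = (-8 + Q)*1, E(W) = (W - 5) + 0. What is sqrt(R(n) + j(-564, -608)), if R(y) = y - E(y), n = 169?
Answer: I*sqrt(1843) ≈ 42.93*I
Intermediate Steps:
E(W) = -5 + W (E(W) = (-5 + W) + 0 = -5 + W)
j(A, Q) = -24 + 3*Q (j(A, Q) = 3*((-8 + Q)*1) = 3*(-8 + Q) = -24 + 3*Q)
R(y) = 5 (R(y) = y - (-5 + y) = y + (5 - y) = 5)
sqrt(R(n) + j(-564, -608)) = sqrt(5 + (-24 + 3*(-608))) = sqrt(5 + (-24 - 1824)) = sqrt(5 - 1848) = sqrt(-1843) = I*sqrt(1843)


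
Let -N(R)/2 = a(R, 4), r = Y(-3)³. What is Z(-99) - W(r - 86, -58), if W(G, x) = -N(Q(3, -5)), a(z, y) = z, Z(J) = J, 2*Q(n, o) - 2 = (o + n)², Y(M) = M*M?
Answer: -105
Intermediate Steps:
Y(M) = M²
Q(n, o) = 1 + (n + o)²/2 (Q(n, o) = 1 + (o + n)²/2 = 1 + (n + o)²/2)
r = 729 (r = ((-3)²)³ = 9³ = 729)
N(R) = -2*R
W(G, x) = 6 (W(G, x) = -(-2)*(1 + (3 - 5)²/2) = -(-2)*(1 + (½)*(-2)²) = -(-2)*(1 + (½)*4) = -(-2)*(1 + 2) = -(-2)*3 = -1*(-6) = 6)
Z(-99) - W(r - 86, -58) = -99 - 1*6 = -99 - 6 = -105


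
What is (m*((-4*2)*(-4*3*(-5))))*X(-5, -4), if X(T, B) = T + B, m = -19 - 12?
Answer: -133920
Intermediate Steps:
m = -31
X(T, B) = B + T
(m*((-4*2)*(-4*3*(-5))))*X(-5, -4) = (-31*(-4*2)*-4*3*(-5))*(-4 - 5) = -(-248)*(-12*(-5))*(-9) = -(-248)*60*(-9) = -31*(-480)*(-9) = 14880*(-9) = -133920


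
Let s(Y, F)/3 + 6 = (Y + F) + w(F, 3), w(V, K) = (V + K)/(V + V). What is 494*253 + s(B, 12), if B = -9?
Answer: 999799/8 ≈ 1.2497e+5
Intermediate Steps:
w(V, K) = (K + V)/(2*V) (w(V, K) = (K + V)/((2*V)) = (K + V)*(1/(2*V)) = (K + V)/(2*V))
s(Y, F) = -18 + 3*F + 3*Y + 3*(3 + F)/(2*F) (s(Y, F) = -18 + 3*((Y + F) + (3 + F)/(2*F)) = -18 + 3*((F + Y) + (3 + F)/(2*F)) = -18 + 3*(F + Y + (3 + F)/(2*F)) = -18 + (3*F + 3*Y + 3*(3 + F)/(2*F)) = -18 + 3*F + 3*Y + 3*(3 + F)/(2*F))
494*253 + s(B, 12) = 494*253 + (-33/2 + 3*12 + 3*(-9) + (9/2)/12) = 124982 + (-33/2 + 36 - 27 + (9/2)*(1/12)) = 124982 + (-33/2 + 36 - 27 + 3/8) = 124982 - 57/8 = 999799/8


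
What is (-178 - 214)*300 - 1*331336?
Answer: -448936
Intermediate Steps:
(-178 - 214)*300 - 1*331336 = -392*300 - 331336 = -117600 - 331336 = -448936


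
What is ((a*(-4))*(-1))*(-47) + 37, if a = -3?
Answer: 601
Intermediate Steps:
((a*(-4))*(-1))*(-47) + 37 = (-3*(-4)*(-1))*(-47) + 37 = (12*(-1))*(-47) + 37 = -12*(-47) + 37 = 564 + 37 = 601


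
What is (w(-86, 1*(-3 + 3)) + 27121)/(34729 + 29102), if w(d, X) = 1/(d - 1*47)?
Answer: 1202364/2829841 ≈ 0.42489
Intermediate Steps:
w(d, X) = 1/(-47 + d) (w(d, X) = 1/(d - 47) = 1/(-47 + d))
(w(-86, 1*(-3 + 3)) + 27121)/(34729 + 29102) = (1/(-47 - 86) + 27121)/(34729 + 29102) = (1/(-133) + 27121)/63831 = (-1/133 + 27121)*(1/63831) = (3607092/133)*(1/63831) = 1202364/2829841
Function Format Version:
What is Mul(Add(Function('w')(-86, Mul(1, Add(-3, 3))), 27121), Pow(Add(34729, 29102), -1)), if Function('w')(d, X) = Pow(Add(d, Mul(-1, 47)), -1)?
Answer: Rational(1202364, 2829841) ≈ 0.42489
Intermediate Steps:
Function('w')(d, X) = Pow(Add(-47, d), -1) (Function('w')(d, X) = Pow(Add(d, -47), -1) = Pow(Add(-47, d), -1))
Mul(Add(Function('w')(-86, Mul(1, Add(-3, 3))), 27121), Pow(Add(34729, 29102), -1)) = Mul(Add(Pow(Add(-47, -86), -1), 27121), Pow(Add(34729, 29102), -1)) = Mul(Add(Pow(-133, -1), 27121), Pow(63831, -1)) = Mul(Add(Rational(-1, 133), 27121), Rational(1, 63831)) = Mul(Rational(3607092, 133), Rational(1, 63831)) = Rational(1202364, 2829841)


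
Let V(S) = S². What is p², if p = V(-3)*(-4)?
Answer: 1296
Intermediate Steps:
p = -36 (p = (-3)²*(-4) = 9*(-4) = -36)
p² = (-36)² = 1296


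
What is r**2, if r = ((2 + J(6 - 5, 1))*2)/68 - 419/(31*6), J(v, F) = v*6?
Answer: 40691641/9998244 ≈ 4.0699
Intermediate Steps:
J(v, F) = 6*v
r = -6379/3162 (r = ((2 + 6*(6 - 5))*2)/68 - 419/(31*6) = ((2 + 6*1)*2)*(1/68) - 419/186 = ((2 + 6)*2)*(1/68) - 419*1/186 = (8*2)*(1/68) - 419/186 = 16*(1/68) - 419/186 = 4/17 - 419/186 = -6379/3162 ≈ -2.0174)
r**2 = (-6379/3162)**2 = 40691641/9998244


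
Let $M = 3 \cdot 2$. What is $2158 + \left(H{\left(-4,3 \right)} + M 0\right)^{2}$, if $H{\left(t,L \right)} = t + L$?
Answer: $2159$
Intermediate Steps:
$M = 6$
$H{\left(t,L \right)} = L + t$
$2158 + \left(H{\left(-4,3 \right)} + M 0\right)^{2} = 2158 + \left(\left(3 - 4\right) + 6 \cdot 0\right)^{2} = 2158 + \left(-1 + 0\right)^{2} = 2158 + \left(-1\right)^{2} = 2158 + 1 = 2159$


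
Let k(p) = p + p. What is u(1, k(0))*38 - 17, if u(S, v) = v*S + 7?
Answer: 249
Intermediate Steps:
k(p) = 2*p
u(S, v) = 7 + S*v (u(S, v) = S*v + 7 = 7 + S*v)
u(1, k(0))*38 - 17 = (7 + 1*(2*0))*38 - 17 = (7 + 1*0)*38 - 17 = (7 + 0)*38 - 17 = 7*38 - 17 = 266 - 17 = 249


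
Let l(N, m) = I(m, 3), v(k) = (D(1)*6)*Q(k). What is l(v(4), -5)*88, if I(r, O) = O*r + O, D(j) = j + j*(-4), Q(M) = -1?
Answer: -1056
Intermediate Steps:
D(j) = -3*j (D(j) = j - 4*j = -3*j)
v(k) = 18 (v(k) = (-3*1*6)*(-1) = -3*6*(-1) = -18*(-1) = 18)
I(r, O) = O + O*r
l(N, m) = 3 + 3*m (l(N, m) = 3*(1 + m) = 3 + 3*m)
l(v(4), -5)*88 = (3 + 3*(-5))*88 = (3 - 15)*88 = -12*88 = -1056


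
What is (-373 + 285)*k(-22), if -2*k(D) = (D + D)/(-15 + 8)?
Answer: 1936/7 ≈ 276.57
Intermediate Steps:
k(D) = D/7 (k(D) = -(D + D)/(2*(-15 + 8)) = -2*D/(2*(-7)) = -2*D*(-1)/(2*7) = -(-1)*D/7 = D/7)
(-373 + 285)*k(-22) = (-373 + 285)*((⅐)*(-22)) = -88*(-22/7) = 1936/7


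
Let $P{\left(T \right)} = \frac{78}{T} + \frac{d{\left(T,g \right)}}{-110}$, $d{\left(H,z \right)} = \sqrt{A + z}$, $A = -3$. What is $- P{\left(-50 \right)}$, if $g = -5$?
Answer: $\frac{39}{25} + \frac{i \sqrt{2}}{55} \approx 1.56 + 0.025713 i$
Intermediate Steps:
$d{\left(H,z \right)} = \sqrt{-3 + z}$
$P{\left(T \right)} = \frac{78}{T} - \frac{i \sqrt{2}}{55}$ ($P{\left(T \right)} = \frac{78}{T} + \frac{\sqrt{-3 - 5}}{-110} = \frac{78}{T} + \sqrt{-8} \left(- \frac{1}{110}\right) = \frac{78}{T} + 2 i \sqrt{2} \left(- \frac{1}{110}\right) = \frac{78}{T} - \frac{i \sqrt{2}}{55}$)
$- P{\left(-50 \right)} = - (\frac{78}{-50} - \frac{i \sqrt{2}}{55}) = - (78 \left(- \frac{1}{50}\right) - \frac{i \sqrt{2}}{55}) = - (- \frac{39}{25} - \frac{i \sqrt{2}}{55}) = \frac{39}{25} + \frac{i \sqrt{2}}{55}$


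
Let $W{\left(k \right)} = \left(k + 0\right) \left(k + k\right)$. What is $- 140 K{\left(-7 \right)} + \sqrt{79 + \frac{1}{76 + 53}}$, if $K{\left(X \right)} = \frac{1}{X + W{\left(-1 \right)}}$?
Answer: $28 + \frac{28 \sqrt{1677}}{129} \approx 36.889$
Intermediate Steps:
$W{\left(k \right)} = 2 k^{2}$ ($W{\left(k \right)} = k 2 k = 2 k^{2}$)
$K{\left(X \right)} = \frac{1}{2 + X}$ ($K{\left(X \right)} = \frac{1}{X + 2 \left(-1\right)^{2}} = \frac{1}{X + 2 \cdot 1} = \frac{1}{X + 2} = \frac{1}{2 + X}$)
$- 140 K{\left(-7 \right)} + \sqrt{79 + \frac{1}{76 + 53}} = - \frac{140}{2 - 7} + \sqrt{79 + \frac{1}{76 + 53}} = - \frac{140}{-5} + \sqrt{79 + \frac{1}{129}} = \left(-140\right) \left(- \frac{1}{5}\right) + \sqrt{79 + \frac{1}{129}} = 28 + \sqrt{\frac{10192}{129}} = 28 + \frac{28 \sqrt{1677}}{129}$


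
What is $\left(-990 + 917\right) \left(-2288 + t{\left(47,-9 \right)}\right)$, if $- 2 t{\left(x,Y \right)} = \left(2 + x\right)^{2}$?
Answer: $\frac{509321}{2} \approx 2.5466 \cdot 10^{5}$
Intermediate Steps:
$t{\left(x,Y \right)} = - \frac{\left(2 + x\right)^{2}}{2}$
$\left(-990 + 917\right) \left(-2288 + t{\left(47,-9 \right)}\right) = \left(-990 + 917\right) \left(-2288 - \frac{\left(2 + 47\right)^{2}}{2}\right) = - 73 \left(-2288 - \frac{49^{2}}{2}\right) = - 73 \left(-2288 - \frac{2401}{2}\right) = \left(-73\right) \left(- \frac{6977}{2}\right) = \frac{509321}{2}$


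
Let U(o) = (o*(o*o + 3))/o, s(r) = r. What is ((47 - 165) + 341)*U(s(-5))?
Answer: 6244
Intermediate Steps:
U(o) = 3 + o² (U(o) = (o*(o² + 3))/o = (o*(3 + o²))/o = 3 + o²)
((47 - 165) + 341)*U(s(-5)) = ((47 - 165) + 341)*(3 + (-5)²) = (-118 + 341)*(3 + 25) = 223*28 = 6244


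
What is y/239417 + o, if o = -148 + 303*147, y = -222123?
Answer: 10628216758/239417 ≈ 44392.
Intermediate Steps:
o = 44393 (o = -148 + 44541 = 44393)
y/239417 + o = -222123/239417 + 44393 = 10628216758/239417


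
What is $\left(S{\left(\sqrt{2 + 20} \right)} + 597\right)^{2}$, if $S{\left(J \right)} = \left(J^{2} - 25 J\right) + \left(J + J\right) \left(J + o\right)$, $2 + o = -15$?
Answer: $516151 - 78234 \sqrt{22} \approx 1.492 \cdot 10^{5}$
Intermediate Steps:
$o = -17$ ($o = -2 - 15 = -17$)
$S{\left(J \right)} = J^{2} - 25 J + 2 J \left(-17 + J\right)$ ($S{\left(J \right)} = \left(J^{2} - 25 J\right) + \left(J + J\right) \left(J - 17\right) = \left(J^{2} - 25 J\right) + 2 J \left(-17 + J\right) = J^{2} - 25 J + 2 J \left(-17 + J\right)$)
$\left(S{\left(\sqrt{2 + 20} \right)} + 597\right)^{2} = \left(\sqrt{2 + 20} \left(-59 + 3 \sqrt{2 + 20}\right) + 597\right)^{2} = \left(\sqrt{22} \left(-59 + 3 \sqrt{22}\right) + 597\right)^{2} = \left(597 + \sqrt{22} \left(-59 + 3 \sqrt{22}\right)\right)^{2}$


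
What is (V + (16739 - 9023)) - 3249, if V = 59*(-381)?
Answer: -18012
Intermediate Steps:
V = -22479
(V + (16739 - 9023)) - 3249 = (-22479 + (16739 - 9023)) - 3249 = (-22479 + 7716) - 3249 = -14763 - 3249 = -18012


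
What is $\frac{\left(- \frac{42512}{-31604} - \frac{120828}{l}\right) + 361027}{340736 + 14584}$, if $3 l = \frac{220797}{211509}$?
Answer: $\frac{2673476440931}{68873534989560} \approx 0.038817$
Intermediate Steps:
$l = \frac{24533}{70503}$ ($l = \frac{220797 \cdot \frac{1}{211509}}{3} = \frac{1}{3} \cdot \frac{24533}{23501} = \frac{24533}{70503} \approx 0.34797$)
$\frac{\left(- \frac{42512}{-31604} - \frac{120828}{l}\right) + 361027}{340736 + 14584} = \frac{\left(- \frac{42512}{-31604} - \frac{120828}{\frac{24533}{70503}}\right) + 361027}{340736 + 14584} = \frac{\left(\left(-42512\right) \left(- \frac{1}{31604}\right) - \frac{8518736484}{24533}\right) + 361027}{355320} = \left(\left(\frac{10628}{7901} - \frac{8518736484}{24533}\right) + 361027\right) \frac{1}{355320} = \left(- \frac{67306276223360}{193835233} + 361027\right) \frac{1}{355320} = \frac{2673476440931}{193835233} \cdot \frac{1}{355320} = \frac{2673476440931}{68873534989560}$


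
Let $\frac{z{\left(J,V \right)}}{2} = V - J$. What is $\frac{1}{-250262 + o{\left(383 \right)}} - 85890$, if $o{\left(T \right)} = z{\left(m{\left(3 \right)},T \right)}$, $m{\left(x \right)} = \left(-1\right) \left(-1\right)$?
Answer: $- \frac{21429383221}{249498} \approx -85890.0$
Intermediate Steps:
$m{\left(x \right)} = 1$
$z{\left(J,V \right)} = - 2 J + 2 V$ ($z{\left(J,V \right)} = 2 \left(V - J\right) = - 2 J + 2 V$)
$o{\left(T \right)} = -2 + 2 T$ ($o{\left(T \right)} = \left(-2\right) 1 + 2 T = -2 + 2 T$)
$\frac{1}{-250262 + o{\left(383 \right)}} - 85890 = \frac{1}{-250262 + \left(-2 + 2 \cdot 383\right)} - 85890 = \frac{1}{-250262 + \left(-2 + 766\right)} - 85890 = \frac{1}{-250262 + 764} - 85890 = \frac{1}{-249498} - 85890 = - \frac{1}{249498} - 85890 = - \frac{21429383221}{249498}$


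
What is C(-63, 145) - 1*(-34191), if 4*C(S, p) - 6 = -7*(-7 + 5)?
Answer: 34196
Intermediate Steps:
C(S, p) = 5 (C(S, p) = 3/2 + (-7*(-7 + 5))/4 = 3/2 + (-7*(-2))/4 = 3/2 + (¼)*14 = 3/2 + 7/2 = 5)
C(-63, 145) - 1*(-34191) = 5 - 1*(-34191) = 5 + 34191 = 34196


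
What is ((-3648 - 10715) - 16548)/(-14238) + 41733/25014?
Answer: 113950184/29679111 ≈ 3.8394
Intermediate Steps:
((-3648 - 10715) - 16548)/(-14238) + 41733/25014 = (-14363 - 16548)*(-1/14238) + 41733*(1/25014) = -30911*(-1/14238) + 13911/8338 = 30911/14238 + 13911/8338 = 113950184/29679111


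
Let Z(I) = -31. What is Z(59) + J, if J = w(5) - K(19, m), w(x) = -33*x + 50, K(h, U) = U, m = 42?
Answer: -188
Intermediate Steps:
w(x) = 50 - 33*x
J = -157 (J = (50 - 33*5) - 1*42 = (50 - 165) - 42 = -115 - 42 = -157)
Z(59) + J = -31 - 157 = -188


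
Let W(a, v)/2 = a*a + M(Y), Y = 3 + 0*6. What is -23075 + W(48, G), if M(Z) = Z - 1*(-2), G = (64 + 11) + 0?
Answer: -18457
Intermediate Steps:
Y = 3 (Y = 3 + 0 = 3)
G = 75 (G = 75 + 0 = 75)
M(Z) = 2 + Z (M(Z) = Z + 2 = 2 + Z)
W(a, v) = 10 + 2*a² (W(a, v) = 2*(a*a + (2 + 3)) = 2*(a² + 5) = 2*(5 + a²) = 10 + 2*a²)
-23075 + W(48, G) = -23075 + (10 + 2*48²) = -23075 + (10 + 2*2304) = -23075 + (10 + 4608) = -23075 + 4618 = -18457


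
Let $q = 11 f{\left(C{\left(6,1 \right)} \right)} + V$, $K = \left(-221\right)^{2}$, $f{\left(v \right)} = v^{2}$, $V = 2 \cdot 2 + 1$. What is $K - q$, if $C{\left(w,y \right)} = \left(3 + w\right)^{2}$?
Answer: $-23335$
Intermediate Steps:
$V = 5$ ($V = 4 + 1 = 5$)
$K = 48841$
$q = 72176$ ($q = 11 \left(\left(3 + 6\right)^{2}\right)^{2} + 5 = 11 \left(9^{2}\right)^{2} + 5 = 11 \cdot 81^{2} + 5 = 11 \cdot 6561 + 5 = 72171 + 5 = 72176$)
$K - q = 48841 - 72176 = -23335$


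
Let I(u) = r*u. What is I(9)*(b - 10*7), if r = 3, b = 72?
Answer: 54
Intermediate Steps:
I(u) = 3*u
I(9)*(b - 10*7) = (3*9)*(72 - 10*7) = 27*(72 - 70) = 27*2 = 54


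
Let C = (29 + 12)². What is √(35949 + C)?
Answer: √37630 ≈ 193.98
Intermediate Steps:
C = 1681 (C = 41² = 1681)
√(35949 + C) = √(35949 + 1681) = √37630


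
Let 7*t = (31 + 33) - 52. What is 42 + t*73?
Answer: 1170/7 ≈ 167.14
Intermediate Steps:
t = 12/7 (t = ((31 + 33) - 52)/7 = (64 - 52)/7 = (⅐)*12 = 12/7 ≈ 1.7143)
42 + t*73 = 42 + (12/7)*73 = 42 + 876/7 = 1170/7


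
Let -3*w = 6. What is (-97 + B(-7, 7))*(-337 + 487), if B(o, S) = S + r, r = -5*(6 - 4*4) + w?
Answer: -6300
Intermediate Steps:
w = -2 (w = -⅓*6 = -2)
r = 48 (r = -5*(6 - 4*4) - 2 = -5*(6 - 16) - 2 = -5*(-10) - 2 = 50 - 2 = 48)
B(o, S) = 48 + S (B(o, S) = S + 48 = 48 + S)
(-97 + B(-7, 7))*(-337 + 487) = (-97 + (48 + 7))*(-337 + 487) = (-97 + 55)*150 = -42*150 = -6300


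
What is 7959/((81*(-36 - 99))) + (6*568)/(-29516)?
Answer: -22682027/26896455 ≈ -0.84331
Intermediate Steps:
7959/((81*(-36 - 99))) + (6*568)/(-29516) = 7959/((81*(-135))) + 3408*(-1/29516) = 7959/(-10935) - 852/7379 = 7959*(-1/10935) - 852/7379 = -2653/3645 - 852/7379 = -22682027/26896455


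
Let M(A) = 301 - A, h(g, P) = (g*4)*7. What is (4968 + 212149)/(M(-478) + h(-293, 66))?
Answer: -217117/7425 ≈ -29.241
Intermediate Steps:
h(g, P) = 28*g (h(g, P) = (4*g)*7 = 28*g)
(4968 + 212149)/(M(-478) + h(-293, 66)) = (4968 + 212149)/((301 - 1*(-478)) + 28*(-293)) = 217117/((301 + 478) - 8204) = 217117/(779 - 8204) = 217117/(-7425) = 217117*(-1/7425) = -217117/7425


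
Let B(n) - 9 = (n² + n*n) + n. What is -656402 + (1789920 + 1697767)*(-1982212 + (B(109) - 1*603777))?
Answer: -8935834908285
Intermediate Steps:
B(n) = 9 + n + 2*n² (B(n) = 9 + ((n² + n*n) + n) = 9 + ((n² + n²) + n) = 9 + (2*n² + n) = 9 + (n + 2*n²) = 9 + n + 2*n²)
-656402 + (1789920 + 1697767)*(-1982212 + (B(109) - 1*603777)) = -656402 + (1789920 + 1697767)*(-1982212 + ((9 + 109 + 2*109²) - 1*603777)) = -656402 + 3487687*(-1982212 + ((9 + 109 + 2*11881) - 603777)) = -656402 + 3487687*(-1982212 + ((9 + 109 + 23762) - 603777)) = -656402 + 3487687*(-1982212 + (23880 - 603777)) = -656402 + 3487687*(-1982212 - 579897) = -656402 + 3487687*(-2562109) = -656402 - 8935834251883 = -8935834908285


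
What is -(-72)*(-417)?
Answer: -30024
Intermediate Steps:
-(-72)*(-417) = -12*2502 = -30024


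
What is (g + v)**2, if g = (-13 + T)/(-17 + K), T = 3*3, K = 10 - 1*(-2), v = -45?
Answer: 48841/25 ≈ 1953.6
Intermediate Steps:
K = 12 (K = 10 + 2 = 12)
T = 9
g = 4/5 (g = (-13 + 9)/(-17 + 12) = -4/(-5) = -4*(-1/5) = 4/5 ≈ 0.80000)
(g + v)**2 = (4/5 - 45)**2 = (-221/5)**2 = 48841/25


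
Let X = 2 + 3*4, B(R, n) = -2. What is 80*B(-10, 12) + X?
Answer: -146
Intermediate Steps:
X = 14 (X = 2 + 12 = 14)
80*B(-10, 12) + X = 80*(-2) + 14 = -160 + 14 = -146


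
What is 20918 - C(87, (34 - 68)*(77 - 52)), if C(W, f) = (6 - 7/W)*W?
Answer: 20403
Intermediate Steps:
C(W, f) = W*(6 - 7/W)
20918 - C(87, (34 - 68)*(77 - 52)) = 20918 - (-7 + 6*87) = 20918 - (-7 + 522) = 20918 - 1*515 = 20918 - 515 = 20403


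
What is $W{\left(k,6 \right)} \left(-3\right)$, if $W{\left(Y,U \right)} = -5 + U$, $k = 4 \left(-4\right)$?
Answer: $-3$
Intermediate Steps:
$k = -16$
$W{\left(k,6 \right)} \left(-3\right) = \left(-5 + 6\right) \left(-3\right) = 1 \left(-3\right) = -3$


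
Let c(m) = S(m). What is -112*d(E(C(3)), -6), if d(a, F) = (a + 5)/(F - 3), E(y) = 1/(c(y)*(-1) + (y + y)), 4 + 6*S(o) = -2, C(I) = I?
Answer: 64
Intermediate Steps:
S(o) = -1 (S(o) = -⅔ + (⅙)*(-2) = -⅔ - ⅓ = -1)
c(m) = -1
E(y) = 1/(1 + 2*y) (E(y) = 1/(-1*(-1) + (y + y)) = 1/(1 + 2*y))
d(a, F) = (5 + a)/(-3 + F)
-112*d(E(C(3)), -6) = -112*(5 + 1/(1 + 2*3))/(-3 - 6) = -112*(5 + 1/(1 + 6))/(-9) = -(-112)*(5 + 1/7)/9 = -(-112)*(5 + ⅐)/9 = -(-112)*36/(9*7) = -112*(-4/7) = 64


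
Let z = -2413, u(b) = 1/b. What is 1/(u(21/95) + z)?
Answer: -21/50578 ≈ -0.00041520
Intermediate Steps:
1/(u(21/95) + z) = 1/(1/(21/95) - 2413) = 1/(95/21 - 2413) = 1/(-50578/21) = -21/50578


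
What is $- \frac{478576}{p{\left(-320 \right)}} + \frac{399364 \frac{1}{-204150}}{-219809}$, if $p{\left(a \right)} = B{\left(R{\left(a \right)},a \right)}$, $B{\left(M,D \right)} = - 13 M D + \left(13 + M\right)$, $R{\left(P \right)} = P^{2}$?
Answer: $- \frac{10652729683646134}{9560102414348567775} \approx -0.0011143$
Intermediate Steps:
$B{\left(M,D \right)} = 13 + M - 13 D M$ ($B{\left(M,D \right)} = - 13 D M + \left(13 + M\right) = 13 + M - 13 D M$)
$p{\left(a \right)} = 13 + a^{2} - 13 a^{3}$ ($p{\left(a \right)} = 13 + a^{2} - 13 a a^{2} = 13 + a^{2} - 13 a^{3}$)
$- \frac{478576}{p{\left(-320 \right)}} + \frac{399364 \frac{1}{-204150}}{-219809} = - \frac{478576}{13 + \left(-320\right)^{2} - 13 \left(-320\right)^{3}} + \frac{399364 \frac{1}{-204150}}{-219809} = - \frac{478576}{13 + 102400 - -425984000} + 399364 \left(- \frac{1}{204150}\right) \left(- \frac{1}{219809}\right) = - \frac{478576}{13 + 102400 + 425984000} - - \frac{199682}{22437003675} = - \frac{478576}{426086413} + \frac{199682}{22437003675} = - \frac{10652729683646134}{9560102414348567775}$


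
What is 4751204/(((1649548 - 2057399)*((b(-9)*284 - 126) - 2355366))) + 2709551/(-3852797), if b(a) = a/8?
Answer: -400518875777805319/569514570259359837 ≈ -0.70326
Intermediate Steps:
b(a) = a/8 (b(a) = a*(1/8) = a/8)
4751204/(((1649548 - 2057399)*((b(-9)*284 - 126) - 2355366))) + 2709551/(-3852797) = 4751204/(((1649548 - 2057399)*((((1/8)*(-9))*284 - 126) - 2355366))) + 2709551/(-3852797) = 4751204/((-407851*((-9/8*284 - 126) - 2355366))) + 2709551*(-1/3852797) = 4751204/((-407851*((-639/2 - 126) - 2355366))) - 208427/296369 = 4751204/((-407851*(-891/2 - 2355366))) - 208427/296369 = 4751204/((-407851*(-4711623/2))) - 208427/296369 = 4751204/(1921640152173/2) - 208427/296369 = 4751204*(2/1921640152173) - 208427/296369 = 9502408/1921640152173 - 208427/296369 = -400518875777805319/569514570259359837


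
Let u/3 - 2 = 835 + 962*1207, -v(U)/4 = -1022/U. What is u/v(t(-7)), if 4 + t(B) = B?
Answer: -38345043/4088 ≈ -9379.9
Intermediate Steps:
t(B) = -4 + B
v(U) = 4088/U (v(U) = -(-4088)/U = 4088/U)
u = 3485913 (u = 6 + 3*(835 + 962*1207) = 6 + 3*(835 + 1161134) = 6 + 3*1161969 = 6 + 3485907 = 3485913)
u/v(t(-7)) = 3485913/((4088/(-4 - 7))) = 3485913/((4088/(-11))) = 3485913/((4088*(-1/11))) = 3485913/(-4088/11) = 3485913*(-11/4088) = -38345043/4088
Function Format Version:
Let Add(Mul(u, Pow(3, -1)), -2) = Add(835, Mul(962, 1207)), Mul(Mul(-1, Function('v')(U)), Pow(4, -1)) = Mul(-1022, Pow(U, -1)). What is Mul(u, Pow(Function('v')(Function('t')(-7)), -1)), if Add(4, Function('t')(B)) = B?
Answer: Rational(-38345043, 4088) ≈ -9379.9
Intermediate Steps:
Function('t')(B) = Add(-4, B)
Function('v')(U) = Mul(4088, Pow(U, -1)) (Function('v')(U) = Mul(-4, Mul(-1022, Pow(U, -1))) = Mul(4088, Pow(U, -1)))
u = 3485913 (u = Add(6, Mul(3, Add(835, Mul(962, 1207)))) = Add(6, Mul(3, Add(835, 1161134))) = Add(6, Mul(3, 1161969)) = Add(6, 3485907) = 3485913)
Mul(u, Pow(Function('v')(Function('t')(-7)), -1)) = Mul(3485913, Pow(Mul(4088, Pow(Add(-4, -7), -1)), -1)) = Mul(3485913, Pow(Mul(4088, Pow(-11, -1)), -1)) = Mul(3485913, Pow(Mul(4088, Rational(-1, 11)), -1)) = Mul(3485913, Pow(Rational(-4088, 11), -1)) = Mul(3485913, Rational(-11, 4088)) = Rational(-38345043, 4088)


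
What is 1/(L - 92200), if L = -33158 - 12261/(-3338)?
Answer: -3338/418432743 ≈ -7.9774e-6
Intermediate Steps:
L = -110669143/3338 (L = -33158 - 12261*(-1/3338) = -33158 + 12261/3338 = -110669143/3338 ≈ -33154.)
1/(L - 92200) = 1/(-110669143/3338 - 92200) = 1/(-418432743/3338) = -3338/418432743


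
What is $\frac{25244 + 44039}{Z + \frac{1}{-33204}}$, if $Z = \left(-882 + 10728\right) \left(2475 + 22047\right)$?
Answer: $\frac{2300472732}{8016893692847} \approx 0.00028695$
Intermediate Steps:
$Z = 241443612$ ($Z = 9846 \cdot 24522 = 241443612$)
$\frac{25244 + 44039}{Z + \frac{1}{-33204}} = \frac{25244 + 44039}{241443612 + \frac{1}{-33204}} = \frac{69283}{241443612 - \frac{1}{33204}} = \frac{69283}{\frac{8016893692847}{33204}} = 69283 \cdot \frac{33204}{8016893692847} = \frac{2300472732}{8016893692847}$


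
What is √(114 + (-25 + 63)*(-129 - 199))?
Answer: 5*I*√494 ≈ 111.13*I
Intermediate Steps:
√(114 + (-25 + 63)*(-129 - 199)) = √(114 + 38*(-328)) = √(114 - 12464) = √(-12350) = 5*I*√494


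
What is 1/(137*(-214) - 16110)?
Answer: -1/45428 ≈ -2.2013e-5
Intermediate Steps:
1/(137*(-214) - 16110) = 1/(-29318 - 16110) = 1/(-45428) = -1/45428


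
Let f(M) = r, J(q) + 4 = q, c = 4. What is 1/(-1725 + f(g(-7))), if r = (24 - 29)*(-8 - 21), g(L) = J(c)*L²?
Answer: -1/1580 ≈ -0.00063291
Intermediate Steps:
J(q) = -4 + q
g(L) = 0 (g(L) = (-4 + 4)*L² = 0*L² = 0)
r = 145 (r = -5*(-29) = 145)
f(M) = 145
1/(-1725 + f(g(-7))) = 1/(-1725 + 145) = 1/(-1580) = -1/1580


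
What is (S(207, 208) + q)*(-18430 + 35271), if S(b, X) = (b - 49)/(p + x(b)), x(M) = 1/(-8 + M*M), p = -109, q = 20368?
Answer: 800831896239793/2334834 ≈ 3.4299e+8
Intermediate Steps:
x(M) = 1/(-8 + M**2)
S(b, X) = (-49 + b)/(-109 + 1/(-8 + b**2)) (S(b, X) = (b - 49)/(-109 + 1/(-8 + b**2)) = (-49 + b)/(-109 + 1/(-8 + b**2)))
(S(207, 208) + q)*(-18430 + 35271) = (-(-49 + 207)*(-8 + 207**2)/(-873 + 109*207**2) + 20368)*(-18430 + 35271) = (-1*158*(-8 + 42849)/(-873 + 109*42849) + 20368)*16841 = (-1*158*42841/(-873 + 4670541) + 20368)*16841 = (-1*158*42841/4669668 + 20368)*16841 = (-1*1/4669668*158*42841 + 20368)*16841 = (-3384439/2334834 + 20368)*16841 = (47552514473/2334834)*16841 = 800831896239793/2334834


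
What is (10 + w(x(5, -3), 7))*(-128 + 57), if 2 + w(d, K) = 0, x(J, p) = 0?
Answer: -568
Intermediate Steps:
w(d, K) = -2 (w(d, K) = -2 + 0 = -2)
(10 + w(x(5, -3), 7))*(-128 + 57) = (10 - 2)*(-128 + 57) = 8*(-71) = -568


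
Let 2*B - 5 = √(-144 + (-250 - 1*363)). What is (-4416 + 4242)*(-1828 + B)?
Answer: 317637 - 87*I*√757 ≈ 3.1764e+5 - 2393.7*I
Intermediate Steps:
B = 5/2 + I*√757/2 (B = 5/2 + √(-144 + (-250 - 1*363))/2 = 5/2 + √(-144 + (-250 - 363))/2 = 5/2 + √(-144 - 613)/2 = 5/2 + √(-757)/2 = 5/2 + (I*√757)/2 = 5/2 + I*√757/2 ≈ 2.5 + 13.757*I)
(-4416 + 4242)*(-1828 + B) = (-4416 + 4242)*(-1828 + (5/2 + I*√757/2)) = -174*(-3651/2 + I*√757/2) = 317637 - 87*I*√757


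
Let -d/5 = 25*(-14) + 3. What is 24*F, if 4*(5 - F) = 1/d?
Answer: 208194/1735 ≈ 120.00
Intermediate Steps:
d = 1735 (d = -5*(25*(-14) + 3) = -5*(-350 + 3) = -5*(-347) = 1735)
F = 34699/6940 (F = 5 - ¼/1735 = 5 - ¼*1/1735 = 5 - 1/6940 = 34699/6940 ≈ 4.9999)
24*F = 24*(34699/6940) = 208194/1735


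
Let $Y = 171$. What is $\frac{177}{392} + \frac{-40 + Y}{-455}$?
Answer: $\frac{4169}{25480} \approx 0.16362$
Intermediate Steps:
$\frac{177}{392} + \frac{-40 + Y}{-455} = \frac{177}{392} + \frac{-40 + 171}{-455} = 177 \cdot \frac{1}{392} + 131 \left(- \frac{1}{455}\right) = \frac{177}{392} - \frac{131}{455} = \frac{4169}{25480}$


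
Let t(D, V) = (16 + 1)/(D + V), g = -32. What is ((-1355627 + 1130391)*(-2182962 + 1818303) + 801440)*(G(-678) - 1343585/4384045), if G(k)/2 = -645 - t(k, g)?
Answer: -32986716620423839020048/311267195 ≈ -1.0598e+14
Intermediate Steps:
t(D, V) = 17/(D + V)
G(k) = -1290 - 34/(-32 + k) (G(k) = 2*(-645 - 17/(k - 32)) = 2*(-645 - 17/(-32 + k)) = -1290 - 34/(-32 + k))
((-1355627 + 1130391)*(-2182962 + 1818303) + 801440)*(G(-678) - 1343585/4384045) = ((-1355627 + 1130391)*(-2182962 + 1818303) + 801440)*(2*(20623 - 645*(-678))/(-32 - 678) - 1343585/4384045) = (-225236*(-364659) + 801440)*(2*(20623 + 437310)/(-710) - 1343585*1/4384045) = (82134334524 + 801440)*(2*(-1/710)*457933 - 268717/876809) = 82135135964*(-457933/355 - 268717/876809) = 82135135964*(-401615170332/311267195) = -32986716620423839020048/311267195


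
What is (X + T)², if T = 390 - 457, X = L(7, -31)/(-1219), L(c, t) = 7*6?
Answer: 6677341225/1485961 ≈ 4493.6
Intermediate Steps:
L(c, t) = 42
X = -42/1219 (X = 42/(-1219) = 42*(-1/1219) = -42/1219 ≈ -0.034454)
T = -67
(X + T)² = (-42/1219 - 67)² = (-81715/1219)² = 6677341225/1485961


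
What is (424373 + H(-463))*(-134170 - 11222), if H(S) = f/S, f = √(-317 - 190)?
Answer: -61700439216 + 1890096*I*√3/463 ≈ -6.17e+10 + 7070.7*I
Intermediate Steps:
f = 13*I*√3 (f = √(-507) = 13*I*√3 ≈ 22.517*I)
H(S) = 13*I*√3/S (H(S) = (13*I*√3)/S = 13*I*√3/S)
(424373 + H(-463))*(-134170 - 11222) = (424373 + 13*I*√3/(-463))*(-134170 - 11222) = (424373 + 13*I*√3*(-1/463))*(-145392) = (424373 - 13*I*√3/463)*(-145392) = -61700439216 + 1890096*I*√3/463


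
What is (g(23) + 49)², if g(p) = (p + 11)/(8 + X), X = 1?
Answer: 225625/81 ≈ 2785.5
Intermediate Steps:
g(p) = 11/9 + p/9 (g(p) = (p + 11)/(8 + 1) = (11 + p)/9 = (11 + p)*(⅑) = 11/9 + p/9)
(g(23) + 49)² = ((11/9 + (⅑)*23) + 49)² = ((11/9 + 23/9) + 49)² = (34/9 + 49)² = (475/9)² = 225625/81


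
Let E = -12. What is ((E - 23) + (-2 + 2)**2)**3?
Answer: -42875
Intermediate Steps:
((E - 23) + (-2 + 2)**2)**3 = ((-12 - 23) + (-2 + 2)**2)**3 = (-35 + 0**2)**3 = (-35 + 0)**3 = (-35)**3 = -42875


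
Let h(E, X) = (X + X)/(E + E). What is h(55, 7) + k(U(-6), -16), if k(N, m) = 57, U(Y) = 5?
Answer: 3142/55 ≈ 57.127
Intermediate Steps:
h(E, X) = X/E (h(E, X) = (2*X)/((2*E)) = (2*X)*(1/(2*E)) = X/E)
h(55, 7) + k(U(-6), -16) = 7/55 + 57 = 3142/55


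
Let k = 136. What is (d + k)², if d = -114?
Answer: 484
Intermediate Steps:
(d + k)² = (-114 + 136)² = 22² = 484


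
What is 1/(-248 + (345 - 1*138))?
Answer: -1/41 ≈ -0.024390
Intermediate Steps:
1/(-248 + (345 - 1*138)) = 1/(-248 + (345 - 138)) = 1/(-248 + 207) = 1/(-41) = -1/41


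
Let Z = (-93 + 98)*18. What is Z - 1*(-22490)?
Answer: 22580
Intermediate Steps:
Z = 90 (Z = 5*18 = 90)
Z - 1*(-22490) = 90 - 1*(-22490) = 90 + 22490 = 22580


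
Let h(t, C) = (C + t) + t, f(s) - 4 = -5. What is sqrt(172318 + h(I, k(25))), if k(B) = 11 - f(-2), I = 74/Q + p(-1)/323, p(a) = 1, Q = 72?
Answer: sqrt(647252340122)/1938 ≈ 415.13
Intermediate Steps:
f(s) = -1 (f(s) = 4 - 5 = -1)
I = 11987/11628 (I = 74/72 + 1/323 = 74*(1/72) + 1*(1/323) = 37/36 + 1/323 = 11987/11628 ≈ 1.0309)
k(B) = 12 (k(B) = 11 - 1*(-1) = 11 + 1 = 12)
h(t, C) = C + 2*t
sqrt(172318 + h(I, k(25))) = sqrt(172318 + (12 + 2*(11987/11628))) = sqrt(172318 + (12 + 11987/5814)) = sqrt(172318 + 81755/5814) = sqrt(1001938607/5814) = sqrt(647252340122)/1938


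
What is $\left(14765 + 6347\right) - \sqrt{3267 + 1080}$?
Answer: $21112 - 3 \sqrt{483} \approx 21046.0$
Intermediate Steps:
$\left(14765 + 6347\right) - \sqrt{3267 + 1080} = 21112 - \sqrt{4347} = 21112 - 3 \sqrt{483}$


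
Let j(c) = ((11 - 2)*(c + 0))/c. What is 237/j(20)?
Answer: 79/3 ≈ 26.333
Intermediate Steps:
j(c) = 9 (j(c) = (9*c)/c = 9)
237/j(20) = 237/9 = 237*(⅑) = 79/3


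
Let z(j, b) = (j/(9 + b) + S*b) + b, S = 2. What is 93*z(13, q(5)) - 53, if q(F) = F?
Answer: 19997/14 ≈ 1428.4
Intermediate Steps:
z(j, b) = 3*b + j/(9 + b) (z(j, b) = (j/(9 + b) + 2*b) + b = (2*b + j/(9 + b)) + b = 3*b + j/(9 + b))
93*z(13, q(5)) - 53 = 93*((13 + 3*5² + 27*5)/(9 + 5)) - 53 = 93*((13 + 3*25 + 135)/14) - 53 = 93*((13 + 75 + 135)/14) - 53 = 93*((1/14)*223) - 53 = 93*(223/14) - 53 = 20739/14 - 53 = 19997/14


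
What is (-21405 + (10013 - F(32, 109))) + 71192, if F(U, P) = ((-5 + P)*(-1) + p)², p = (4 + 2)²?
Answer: 55176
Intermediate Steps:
p = 36 (p = 6² = 36)
F(U, P) = (41 - P)² (F(U, P) = ((-5 + P)*(-1) + 36)² = ((5 - P) + 36)² = (41 - P)²)
(-21405 + (10013 - F(32, 109))) + 71192 = (-21405 + (10013 - (41 - 1*109)²)) + 71192 = (-21405 + (10013 - (41 - 109)²)) + 71192 = (-21405 + (10013 - 1*(-68)²)) + 71192 = (-21405 + (10013 - 1*4624)) + 71192 = (-21405 + (10013 - 4624)) + 71192 = (-21405 + 5389) + 71192 = -16016 + 71192 = 55176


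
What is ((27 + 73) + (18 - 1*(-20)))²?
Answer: 19044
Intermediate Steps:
((27 + 73) + (18 - 1*(-20)))² = (100 + (18 + 20))² = (100 + 38)² = 138² = 19044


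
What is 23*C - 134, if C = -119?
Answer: -2871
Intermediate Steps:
23*C - 134 = 23*(-119) - 134 = -2737 - 134 = -2871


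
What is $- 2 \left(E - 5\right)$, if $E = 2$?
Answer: $6$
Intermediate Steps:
$- 2 \left(E - 5\right) = - 2 \left(2 - 5\right) = \left(-2\right) \left(-3\right) = 6$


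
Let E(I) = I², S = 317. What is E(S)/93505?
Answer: 100489/93505 ≈ 1.0747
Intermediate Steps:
E(S)/93505 = 317²/93505 = 100489*(1/93505) = 100489/93505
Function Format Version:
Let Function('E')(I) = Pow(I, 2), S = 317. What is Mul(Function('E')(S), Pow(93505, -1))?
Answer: Rational(100489, 93505) ≈ 1.0747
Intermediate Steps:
Mul(Function('E')(S), Pow(93505, -1)) = Mul(Pow(317, 2), Pow(93505, -1)) = Mul(100489, Rational(1, 93505)) = Rational(100489, 93505)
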